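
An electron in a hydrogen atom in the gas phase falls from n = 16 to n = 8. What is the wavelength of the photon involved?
7776.12912 nm

First, find the transition energy using E_n = -13.6057 / n² eV:
E_16 = -13.6057 / 16² = -0.05314726563 eV
E_8 = -13.6057 / 8² = -0.21258906250 eV

Photon energy: |ΔE| = |E_8 - E_16| = 0.15944179687 eV

Convert to wavelength using E = hc/λ with hc = 1239.84 eV·nm:
λ = hc/E = 1239.84 eV·nm / 0.15944179687 eV
λ = 7776.12912 nm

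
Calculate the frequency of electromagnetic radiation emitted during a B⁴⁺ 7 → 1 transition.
8.057e+16 Hz

First, find the transition energy:
E_7 = -13.6057 × 5² / 7² = -6.941684 eV
E_1 = -13.6057 × 5² / 1² = -340.142500 eV
|ΔE| = |E_1 - E_7| = 333.200816 eV

Convert to Joules: E = 333.200816 eV × (1.602177 × 10⁻¹⁹ J/eV) = 5.33847e-17 J

Using E = hf:
f = E/h = 5.33847e-17 J / (6.62607 × 10⁻³⁴ J·s)
f = 8.057e+16 Hz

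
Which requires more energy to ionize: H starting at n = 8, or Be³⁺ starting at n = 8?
Be³⁺ at n = 8 (E = -3.40 eV)

Using E_n = -13.6057 Z² / n² eV:

H (Z = 1) at n = 8:
E = -13.6057 × 1² / 8² = -13.6057 × 1 / 64 = -0.21259 eV

Be³⁺ (Z = 4) at n = 8:
E = -13.6057 × 4² / 8² = -13.6057 × 16 / 64 = -3.40143 eV

Since -3.40143 eV < -0.21259 eV,
Be³⁺ at n = 8 is more tightly bound (requires more energy to ionize).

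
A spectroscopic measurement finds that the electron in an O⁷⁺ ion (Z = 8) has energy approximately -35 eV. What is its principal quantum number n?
n = 5

The exact energy levels follow E_n = -13.6057 Z² / n² eV with Z = 8.

The measured value (-35 eV) is reported to only 2 significant figures, so we must test candidate n values and see which one matches to that precision.

Candidate energies:
  n = 3:  E = -13.6057 × 8² / 3² = -96.75164 eV
  n = 4:  E = -13.6057 × 8² / 4² = -54.42280 eV
  n = 5:  E = -13.6057 × 8² / 5² = -34.83059 eV  ← matches
  n = 6:  E = -13.6057 × 8² / 6² = -24.18791 eV
  n = 7:  E = -13.6057 × 8² / 7² = -17.77071 eV

Checking against the measurement of -35 eV (2 sig figs), only n = 5 agrees:
E_5 = -34.83059 eV, which rounds to -35 eV ✓

Therefore n = 5.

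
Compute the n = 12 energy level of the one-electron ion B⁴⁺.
-2.36 eV

For hydrogen-like ions, the energy levels scale with Z²:
E_n = -13.6057 Z² / n² eV

For B⁴⁺ (Z = 5) at n = 12:
E_12 = -13.6057 × 5² / 12²
E_12 = -13.6057 × 25 / 144
E_12 = -340.1425 / 144
E_12 = -2.36 eV

The energy is 25 times more negative than hydrogen at the same n due to the stronger nuclear charge.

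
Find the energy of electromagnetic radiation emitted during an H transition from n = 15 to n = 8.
0.1521 eV

The energy levels are E_n = -13.6057 eV / n².

Energy at n = 15: E_15 = -13.6057 / 15² = -0.0604698 eV
Energy at n = 8: E_8 = -13.6057 / 8² = -0.2125891 eV

For emission (electron falling to lower state), the photon energy is:
E_photon = E_15 - E_8 = |-0.0604698 - (-0.2125891)|
E_photon = 0.1521 eV

This energy is carried away by the emitted photon.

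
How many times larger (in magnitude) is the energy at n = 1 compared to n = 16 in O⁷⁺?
256.000000

Using E_n = -13.6057 Z² / n² eV with Z = 8:

E_1 = -13.6057 × 8² / 1² = -870.7648 / 1 = -870.764800000000 eV
E_16 = -13.6057 × 8² / 16² = -870.7648 / 256 = -3.401425000000 eV

The ratio is:
E_1/E_16 = (-870.764800000000) / (-3.401425000000)
E_1/E_16 = (-870.7648/1) / (-870.7648/256)
E_1/E_16 = 256/1
E_1/E_16 = 256.000000
(Note: the Z² factors cancel in the ratio.)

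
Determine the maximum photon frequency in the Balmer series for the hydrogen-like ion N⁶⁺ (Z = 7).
4.030e+16 Hz

The series limit corresponds to the transition from n = ∞ to n = 2.
This is the highest energy (shortest wavelength) transition in the Balmer series.

E_∞ = 0 eV
E_2 = -13.6057 × 7² / 2² = -166.6698 eV

Energy at series limit:
ΔE = E_∞ - E_2 = 0 - (-166.6698) = 166.6698 eV
E = 166.6698 eV × (1.602177 × 10⁻¹⁹ J/eV) = 2.67035e-17 J
f = E/h = 2.67035e-17 J / (6.62607 × 10⁻³⁴ J·s) = 4.030e+16 Hz

This energy equals the ionization energy from the n = 2 state of N⁶⁺.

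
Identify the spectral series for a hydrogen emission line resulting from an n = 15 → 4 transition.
Brackett series

The spectral series in hydrogen are named based on the final (lower) energy level:
- Lyman series: n_final = 1 (ultraviolet)
- Balmer series: n_final = 2 (visible/near-UV)
- Paschen series: n_final = 3 (infrared)
- Brackett series: n_final = 4 (infrared)
- Pfund series: n_final = 5 (far infrared)

Since this transition ends at n = 4, it belongs to the Brackett series.

For reference, this 15 → 4 line has photon energy
ΔE = 13.6057 eV × (1/4² - 1/15²) = 0.78988647 eV,
corresponding to wavelength λ = hc/ΔE = 1239.84 eV·nm / 0.78988647 eV = 1569.64 nm in the infrared region.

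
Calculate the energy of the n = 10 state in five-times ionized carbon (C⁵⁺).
-4.8981 eV

For hydrogen-like ions, the energy levels scale with Z²:
E_n = -13.6057 Z² / n² eV

For C⁵⁺ (Z = 6) at n = 10:
E_10 = -13.6057 × 6² / 10²
E_10 = -13.6057 × 36 / 100
E_10 = -489.8052 / 100
E_10 = -4.8981 eV

The energy is 36 times more negative than hydrogen at the same n due to the stronger nuclear charge.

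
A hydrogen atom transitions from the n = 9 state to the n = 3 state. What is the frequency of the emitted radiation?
3.25e+14 Hz

First, find the transition energy:
E_9 = -13.6057 / 9² = -0.16797 eV
E_3 = -13.6057 / 3² = -1.51174 eV
|ΔE| = |E_3 - E_9| = 1.34377 eV

Convert to Joules: E = 1.34377 eV × (1.602177 × 10⁻¹⁹ J/eV) = 2.1530e-19 J

Using E = hf:
f = E/h = 2.1530e-19 J / (6.62607 × 10⁻³⁴ J·s)
f = 3.25e+14 Hz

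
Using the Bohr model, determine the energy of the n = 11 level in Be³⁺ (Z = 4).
-1.799101 eV

For hydrogen-like ions, the energy levels scale with Z²:
E_n = -13.6057 Z² / n² eV

For Be³⁺ (Z = 4) at n = 11:
E_11 = -13.6057 × 4² / 11²
E_11 = -13.6057 × 16 / 121
E_11 = -217.6912 / 121
E_11 = -1.799101 eV

The energy is 16 times more negative than hydrogen at the same n due to the stronger nuclear charge.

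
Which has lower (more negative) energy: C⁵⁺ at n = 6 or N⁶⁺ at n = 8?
C⁵⁺ at n = 6 (E = -13.60570 eV)

Using E_n = -13.6057 Z² / n² eV:

C⁵⁺ (Z = 6) at n = 6:
E = -13.6057 × 6² / 6² = -13.6057 × 36 / 36 = -13.60570000 eV

N⁶⁺ (Z = 7) at n = 8:
E = -13.6057 × 7² / 8² = -13.6057 × 49 / 64 = -10.41686406 eV

Since -13.60570000 eV < -10.41686406 eV,
C⁵⁺ at n = 6 is more tightly bound (requires more energy to ionize).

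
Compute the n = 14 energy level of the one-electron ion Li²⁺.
-0.624752 eV

For hydrogen-like ions, the energy levels scale with Z²:
E_n = -13.6057 Z² / n² eV

For Li²⁺ (Z = 3) at n = 14:
E_14 = -13.6057 × 3² / 14²
E_14 = -13.6057 × 9 / 196
E_14 = -122.4513 / 196
E_14 = -0.624752 eV

The energy is 9 times more negative than hydrogen at the same n due to the stronger nuclear charge.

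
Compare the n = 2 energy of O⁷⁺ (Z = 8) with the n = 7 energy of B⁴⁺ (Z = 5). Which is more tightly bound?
O⁷⁺ at n = 2 (E = -217.691200 eV)

Using E_n = -13.6057 Z² / n² eV:

O⁷⁺ (Z = 8) at n = 2:
E = -13.6057 × 8² / 2² = -13.6057 × 64 / 4 = -217.691200000 eV

B⁴⁺ (Z = 5) at n = 7:
E = -13.6057 × 5² / 7² = -13.6057 × 25 / 49 = -6.941683673 eV

Since -217.691200000 eV < -6.941683673 eV,
O⁷⁺ at n = 2 is more tightly bound (requires more energy to ionize).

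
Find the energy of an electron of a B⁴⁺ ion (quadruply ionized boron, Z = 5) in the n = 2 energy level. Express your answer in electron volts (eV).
-85.036 eV

The energy levels of a hydrogen-like atom are given by:
E_n = -13.6057 Z² / n² eV  (with Z = 5 for B⁴⁺)

For n = 2:
E_2 = -13.6057 × 5² / 2²
E_2 = -13.6057 × 25 / 4
E_2 = -85.036 eV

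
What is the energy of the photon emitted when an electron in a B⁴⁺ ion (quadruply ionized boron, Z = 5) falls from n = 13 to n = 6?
7.435725 eV

The energy levels are E_n = -13.6057 Z² eV / n².

Energy at n = 13: E_13 = -13.6057 × 5² / 13² = -2.012677515 eV
Energy at n = 6: E_6 = -13.6057 × 5² / 6² = -9.448402778 eV

For emission (electron falling to lower state), the photon energy is:
E_photon = E_13 - E_6 = |-2.012677515 - (-9.448402778)|
E_photon = 7.435725 eV

This energy is carried away by the emitted photon.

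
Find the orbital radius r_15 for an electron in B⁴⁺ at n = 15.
2.3813 nm (or 23.8130 Å)

The Bohr radius formula is:
r_n = n² a₀ / Z

where a₀ = 0.0529177 nm is the Bohr radius.

For B⁴⁺ (Z = 5) at n = 15:
r_15 = 15² × 0.0529177 nm / 5
r_15 = 225 × 0.0529177 nm / 5
r_15 = 11.90648 nm / 5
r_15 = 2.3813 nm

The electron orbits at approximately 2.3813 nm from the nucleus.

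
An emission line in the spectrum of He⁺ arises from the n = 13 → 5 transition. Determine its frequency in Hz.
4.49e+14 Hz

First, find the transition energy:
E_13 = -13.6057 × 2² / 13² = -0.3220284 eV
E_5 = -13.6057 × 2² / 5² = -2.1769120 eV
|ΔE| = |E_5 - E_13| = 1.8548836 eV

Convert to Joules: E = 1.8548836 eV × (1.602177 × 10⁻¹⁹ J/eV) = 2.9719e-19 J

Using E = hf:
f = E/h = 2.9719e-19 J / (6.62607 × 10⁻³⁴ J·s)
f = 4.49e+14 Hz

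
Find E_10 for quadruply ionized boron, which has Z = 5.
-3.401425 eV

For hydrogen-like ions, the energy levels scale with Z²:
E_n = -13.6057 Z² / n² eV

For B⁴⁺ (Z = 5) at n = 10:
E_10 = -13.6057 × 5² / 10²
E_10 = -13.6057 × 25 / 100
E_10 = -340.1425 / 100
E_10 = -3.401425 eV

The energy is 25 times more negative than hydrogen at the same n due to the stronger nuclear charge.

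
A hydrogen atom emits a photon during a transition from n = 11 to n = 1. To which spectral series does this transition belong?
Lyman series

The spectral series in hydrogen are named based on the final (lower) energy level:
- Lyman series: n_final = 1 (ultraviolet)
- Balmer series: n_final = 2 (visible/near-UV)
- Paschen series: n_final = 3 (infrared)
- Brackett series: n_final = 4 (infrared)
- Pfund series: n_final = 5 (far infrared)

Since this transition ends at n = 1, it belongs to the Lyman series.

For reference, this 11 → 1 line has photon energy
ΔE = 13.6057 eV × (1/1² - 1/11²) = 13.4932562 eV,
corresponding to wavelength λ = hc/ΔE = 1239.84 eV·nm / 13.4932562 eV = 91.88590 nm in the ultraviolet region.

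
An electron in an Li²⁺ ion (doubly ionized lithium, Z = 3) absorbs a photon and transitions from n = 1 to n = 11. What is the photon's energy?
121.43931 eV

The energy levels of a hydrogen-like atom are E_n = -13.6057 Z² eV / n².

Energy at n = 1: E_1 = -13.6057 × 3² / 1² = -122.45130000 eV
Energy at n = 11: E_11 = -13.6057 × 3² / 11² = -1.01199421 eV

The excitation energy is the difference:
ΔE = E_11 - E_1
ΔE = -1.01199421 - (-122.45130000)
ΔE = 121.43931 eV

Since this is positive, energy must be absorbed (photon absorption).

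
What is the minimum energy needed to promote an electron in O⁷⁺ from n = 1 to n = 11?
863.5684 eV

The energy levels of a hydrogen-like atom are E_n = -13.6057 Z² eV / n².

Energy at n = 1: E_1 = -13.6057 × 8² / 1² = -870.7648000 eV
Energy at n = 11: E_11 = -13.6057 × 8² / 11² = -7.1964033 eV

The excitation energy is the difference:
ΔE = E_11 - E_1
ΔE = -7.1964033 - (-870.7648000)
ΔE = 863.5684 eV

Since this is positive, energy must be absorbed (photon absorption).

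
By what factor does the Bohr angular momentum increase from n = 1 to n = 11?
11.00000

In the Bohr model, L_n = nℏ, so the ratio is purely the ratio of quantum numbers:

L_11/L_1 = 11ℏ / 1ℏ = 11/1 = 11.00000

The angular momentum scales linearly with n.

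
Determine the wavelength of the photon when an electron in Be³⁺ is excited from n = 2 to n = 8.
24.300404 nm

First, find the transition energy using E_n = -13.6057 Z² / n² eV:
E_2 = -13.6057 × 4² / 2² = -54.42280000 eV
E_8 = -13.6057 × 4² / 8² = -3.40142500 eV

Photon energy: |ΔE| = |E_8 - E_2| = 51.02137500 eV

Convert to wavelength using E = hc/λ with hc = 1239.84 eV·nm:
λ = hc/E = 1239.84 eV·nm / 51.02137500 eV
λ = 24.300404 nm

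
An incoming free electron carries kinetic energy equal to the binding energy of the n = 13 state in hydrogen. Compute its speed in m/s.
1.68e+05 m/s (or 0.056% of c)

The binding energy at n = 13 for hydrogen is:
E_13 = -13.6057/13² = -0.0805071 eV
|E_13| = 0.0805071 eV

Convert to Joules:
KE = 0.0805071 eV × (1.602177 × 10⁻¹⁹ J/eV) = 1.2899e-20 J

Using KE = ½mv²:
v = √(2·KE/m_e)
v = √(2 × 1.2899e-20 J / 9.10938 × 10⁻³¹ kg)
v = 1.68e+05 m/s

This is approximately 0.056% the speed of light.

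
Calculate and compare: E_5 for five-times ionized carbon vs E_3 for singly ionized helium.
C⁵⁺ at n = 5 (E = -19.592208 eV)

Using E_n = -13.6057 Z² / n² eV:

C⁵⁺ (Z = 6) at n = 5:
E = -13.6057 × 6² / 5² = -13.6057 × 36 / 25 = -19.592208000 eV

He⁺ (Z = 2) at n = 3:
E = -13.6057 × 2² / 3² = -13.6057 × 4 / 9 = -6.046977778 eV

Since -19.592208000 eV < -6.046977778 eV,
C⁵⁺ at n = 5 is more tightly bound (requires more energy to ionize).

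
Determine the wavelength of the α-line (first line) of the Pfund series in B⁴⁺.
298.23 nm

The longest wavelength corresponds to the smallest energy transition in the series.
The Pfund series has all transitions ending at n_f = 5.

For B⁴⁺ (Z = 5), the first line (α-line) is the jump from n = 6 to n = 5:
E_6 = -13.6057 × 5² / 6² = -9.448403 eV
E_5 = -13.6057 × 5² / 5² = -13.605700 eV
ΔE = E_6 - E_5 = 4.157297 eV

λ = hc/E = 1239.84 eV·nm / 4.157297 eV
λ = 298.23 nm

This is the α-line of the Pfund series in B⁴⁺.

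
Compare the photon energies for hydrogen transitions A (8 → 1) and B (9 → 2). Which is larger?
8 → 1

Calculate the energy for each transition:

Transition 8 → 1:
ΔE₁ = |E_1 - E_8| = |-13.6057/1² - (-13.6057/8²)|
ΔE₁ = |-13.6057000000 - (-0.2125890625)| = 13.3931109 eV

Transition 9 → 2:
ΔE₂ = |E_2 - E_9| = |-13.6057/2² - (-13.6057/9²)|
ΔE₂ = |-3.4014250000 - (-0.1679716049)| = 3.2334534 eV

Since 13.3931109 eV > 3.2334534 eV, the transition 8 → 1 emits the more energetic photon.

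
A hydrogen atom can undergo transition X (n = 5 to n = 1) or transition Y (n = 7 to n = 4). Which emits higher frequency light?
5 → 1

Calculate the energy for each transition:

Transition 5 → 1:
ΔE₁ = |E_1 - E_5| = |-13.6057/1² - (-13.6057/5²)|
ΔE₁ = |-13.605700000 - (-0.544228000)| = 13.061472 eV

Transition 7 → 4:
ΔE₂ = |E_4 - E_7| = |-13.6057/4² - (-13.6057/7²)|
ΔE₂ = |-0.850356250 - (-0.277667347)| = 0.572689 eV

Since 13.061472 eV > 0.572689 eV, the transition 5 → 1 emits the more energetic photon.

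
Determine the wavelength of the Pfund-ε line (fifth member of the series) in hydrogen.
3037.55044 nm

The lines of a series are numbered from the longest wavelength (smallest ΔE) outward; the fifth line is the transition from n = n_f + 5 to n_f.
The Pfund series has all transitions ending at n_f = 5.

For H, the fifth line (ε-line) is the jump from n = 10 to n = 5:
E_10 = -13.6057 / 10² = -0.13605700000 eV
E_5 = -13.6057 / 5² = -0.54422800000 eV
ΔE = E_10 - E_5 = 0.40817100000 eV

λ = hc/E = 1239.84 eV·nm / 0.40817100000 eV
λ = 3037.55044 nm

This is the ε-line of the Pfund series in H.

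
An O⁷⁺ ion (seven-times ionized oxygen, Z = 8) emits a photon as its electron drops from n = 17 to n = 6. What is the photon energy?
21.17488 eV

The energy levels are E_n = -13.6057 Z² eV / n².

Energy at n = 17: E_17 = -13.6057 × 8² / 17² = -3.01302699 eV
Energy at n = 6: E_6 = -13.6057 × 8² / 6² = -24.18791111 eV

For emission (electron falling to lower state), the photon energy is:
E_photon = E_17 - E_6 = |-3.01302699 - (-24.18791111)|
E_photon = 21.17488 eV

This energy is carried away by the emitted photon.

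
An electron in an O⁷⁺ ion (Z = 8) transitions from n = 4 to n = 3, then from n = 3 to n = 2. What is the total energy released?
163.268 eV

The energy levels of O⁷⁺ are E_n = -13.6057 × 8² / n² eV.

First transition (4 → 3):
ΔE₁ = |E_3 - E_4|
ΔE₁ = |-96.751644444 - (-54.422800000)| = 42.328844 eV

Second transition (3 → 2):
ΔE₂ = |E_2 - E_3|
ΔE₂ = |-217.691200000 - (-96.751644444)| = 120.939556 eV

Total energy released:
E_total = ΔE₁ + ΔE₂ = 42.328844 + 120.939556 = 163.268 eV

Note: This equals the direct transition 4 → 2: 163.268 eV ✓
Energy is conserved regardless of the path taken.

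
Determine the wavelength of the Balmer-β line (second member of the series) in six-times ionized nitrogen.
9.91853 nm

The lines of a series are numbered from the longest wavelength (smallest ΔE) outward; the second line is the transition from n = n_f + 2 to n_f.
The Balmer series has all transitions ending at n_f = 2.

For N⁶⁺ (Z = 7), the second line (β-line) is the jump from n = 4 to n = 2:
E_4 = -13.6057 × 7² / 4² = -41.6674563 eV
E_2 = -13.6057 × 7² / 2² = -166.6698250 eV
ΔE = E_4 - E_2 = 125.0023687 eV

λ = hc/E = 1239.84 eV·nm / 125.0023687 eV
λ = 9.91853 nm

This is the β-line of the Balmer series in N⁶⁺.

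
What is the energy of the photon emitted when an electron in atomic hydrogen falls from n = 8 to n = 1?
13.393111 eV

The energy levels are E_n = -13.6057 eV / n².

Energy at n = 8: E_8 = -13.6057 / 8² = -0.212589063 eV
Energy at n = 1: E_1 = -13.6057 / 1² = -13.605700000 eV

For emission (electron falling to lower state), the photon energy is:
E_photon = E_8 - E_1 = |-0.212589063 - (-13.605700000)|
E_photon = 13.393111 eV

This energy is carried away by the emitted photon.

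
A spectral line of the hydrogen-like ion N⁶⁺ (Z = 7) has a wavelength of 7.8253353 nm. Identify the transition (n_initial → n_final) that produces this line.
n = 9 → n = 2

First, find the photon energy from the wavelength (hc = 1239.84 eV·nm):
E = hc/λ = 1239.84 eV·nm / 7.8253353 nm = 158.43922 eV

The energy levels of N⁶⁺ satisfy E_n = -13.6057 × 7² / n² eV, so an emission n_i → n_f releases
ΔE = 13.6057 × 7² × (1/n_f² − 1/n_i²) eV.

Setting ΔE equal to the photon energy:
1/n_f² − 1/n_i² = 158.43922 / (13.6057 × 7²) = 0.23765433

Since 1/n_i² must be positive, we need 1/n_f² > 0.23765433, i.e. n_f ≤ 2. For each allowed n_f, solve n_i = (1/n_f² − 0.23765433)^(−1/2) and check whether it is a whole number:
  n_f = 1: 1/n_i² = 1.00000000 − 0.23765433 = 0.76234567 → n_i = 1.145  (not an integer) ✗
  n_f = 2: 1/n_i² = 0.25000000 − 0.23765433 = 0.01234567 → n_i = 9.000  → integer, n_i = 9 ✓

Only n_f = 2 gives an integer upper level, n_i = 9.

The transition is from n = 9 to n = 2 (emission).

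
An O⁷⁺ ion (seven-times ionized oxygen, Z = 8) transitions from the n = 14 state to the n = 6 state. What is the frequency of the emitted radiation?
4.77438e+15 Hz

First, find the transition energy:
E_14 = -13.6057 × 8² / 14² = -4.4426776 eV
E_6 = -13.6057 × 8² / 6² = -24.1879111 eV
|ΔE| = |E_6 - E_14| = 19.7452335 eV

Convert to Joules: E = 19.7452335 eV × (1.602177 × 10⁻¹⁹ J/eV) = 3.1635359e-18 J

Using E = hf:
f = E/h = 3.1635359e-18 J / (6.62607 × 10⁻³⁴ J·s)
f = 4.77438e+15 Hz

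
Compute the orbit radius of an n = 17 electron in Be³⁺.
3.82331 nm (or 38.23305 Å)

The Bohr radius formula is:
r_n = n² a₀ / Z

where a₀ = 0.05291772 nm is the Bohr radius.

For Be³⁺ (Z = 4) at n = 17:
r_17 = 17² × 0.05291772 nm / 4
r_17 = 289 × 0.05291772 nm / 4
r_17 = 15.293221 nm / 4
r_17 = 3.82331 nm

The electron orbits at approximately 3.82331 nm from the nucleus.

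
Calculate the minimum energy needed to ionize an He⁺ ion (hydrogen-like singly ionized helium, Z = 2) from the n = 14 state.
0.277667 eV

The ionization energy is the energy needed to remove the electron completely (n → ∞).

For a hydrogen-like ion with Z = 2, E_n = -13.6057 Z² / n² eV.

At n = 14: E_14 = -13.6057 × 2² / 14² = -0.277667347 eV
At n = ∞: E_∞ = 0 eV

Ionization energy = E_∞ - E_14 = 0 - (-0.277667347) = 0.277667347 eV
Ionization energy ≈ 0.277667 eV

This is also called the binding energy of the electron in state n = 14.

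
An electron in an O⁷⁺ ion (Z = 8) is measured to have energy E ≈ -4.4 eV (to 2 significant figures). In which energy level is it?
n = 14

The exact energy levels follow E_n = -13.6057 Z² / n² eV with Z = 8.

The measured value (-4.4 eV) is reported to only 2 significant figures, so we must test candidate n values and see which one matches to that precision.

Candidate energies:
  n = 12:  E = -13.6057 × 8² / 12² = -6.04698 eV
  n = 13:  E = -13.6057 × 8² / 13² = -5.15245 eV
  n = 14:  E = -13.6057 × 8² / 14² = -4.44268 eV  ← matches
  n = 15:  E = -13.6057 × 8² / 15² = -3.87007 eV
  n = 16:  E = -13.6057 × 8² / 16² = -3.40143 eV

Checking against the measurement of -4.4 eV (2 sig figs), only n = 14 agrees:
E_14 = -4.44268 eV, which rounds to -4.4 eV ✓

Therefore n = 14.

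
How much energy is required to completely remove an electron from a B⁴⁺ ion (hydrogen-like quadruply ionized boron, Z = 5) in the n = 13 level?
2.013 eV

The ionization energy is the energy needed to remove the electron completely (n → ∞).

For a hydrogen-like ion with Z = 5, E_n = -13.6057 Z² / n² eV.

At n = 13: E_13 = -13.6057 × 5² / 13² = -2.012678 eV
At n = ∞: E_∞ = 0 eV

Ionization energy = E_∞ - E_13 = 0 - (-2.012678) = 2.012678 eV
Ionization energy ≈ 2.013 eV

This is also called the binding energy of the electron in state n = 13.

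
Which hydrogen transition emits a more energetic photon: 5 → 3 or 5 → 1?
5 → 1

Calculate the energy for each transition:

Transition 5 → 3:
ΔE₁ = |E_3 - E_5| = |-13.6057/3² - (-13.6057/5²)|
ΔE₁ = |-1.511744444 - (-0.544228000)| = 0.967516 eV

Transition 5 → 1:
ΔE₂ = |E_1 - E_5| = |-13.6057/1² - (-13.6057/5²)|
ΔE₂ = |-13.605700000 - (-0.544228000)| = 13.061472 eV

Since 13.061472 eV > 0.967516 eV, the transition 5 → 1 emits the more energetic photon.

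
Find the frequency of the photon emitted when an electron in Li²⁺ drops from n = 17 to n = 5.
1.08e+15 Hz

First, find the transition energy:
E_17 = -13.6057 × 3² / 17² = -0.42371 eV
E_5 = -13.6057 × 3² / 5² = -4.89805 eV
|ΔE| = |E_5 - E_17| = 4.47434 eV

Convert to Joules: E = 4.47434 eV × (1.602177 × 10⁻¹⁹ J/eV) = 7.1687e-19 J

Using E = hf:
f = E/h = 7.1687e-19 J / (6.62607 × 10⁻³⁴ J·s)
f = 1.08e+15 Hz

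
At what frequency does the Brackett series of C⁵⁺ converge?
7.402e+15 Hz

The series limit corresponds to the transition from n = ∞ to n = 4.
This is the highest energy (shortest wavelength) transition in the Brackett series.

E_∞ = 0 eV
E_4 = -13.6057 × 6² / 4² = -30.6128250 eV

Energy at series limit:
ΔE = E_∞ - E_4 = 0 - (-30.6128250) = 30.6128250 eV
E = 30.6128250 eV × (1.602177 × 10⁻¹⁹ J/eV) = 4.90472e-18 J
f = E/h = 4.90472e-18 J / (6.62607 × 10⁻³⁴ J·s) = 7.402e+15 Hz

This energy equals the ionization energy from the n = 4 state of C⁵⁺.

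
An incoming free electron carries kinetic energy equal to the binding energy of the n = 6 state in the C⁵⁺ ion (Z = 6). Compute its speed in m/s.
2.18769e+06 m/s (or 0.72974% of c)

The binding energy at n = 6 for C⁵⁺ is:
E_6 = -13.6057 × 6²/6² = -13.6057000 eV
|E_6| = 13.6057000 eV

Convert to Joules:
KE = 13.6057000 eV × (1.602177 × 10⁻¹⁹ J/eV) = 2.1798740e-18 J

Using KE = ½mv²:
v = √(2·KE/m_e)
v = √(2 × 2.1798740e-18 J / 9.10938 × 10⁻³¹ kg)
v = 2.18769e+06 m/s

This is approximately 0.72974% the speed of light.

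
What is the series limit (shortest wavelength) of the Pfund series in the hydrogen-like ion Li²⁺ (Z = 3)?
253.1292 nm

The series limit corresponds to the transition from n = ∞ to n = 5.
This is the highest energy (shortest wavelength) transition in the Pfund series.

E_∞ = 0 eV
E_5 = -13.6057 × 3² / 5² = -4.89805200 eV

Energy at series limit:
ΔE = E_∞ - E_5 = 0 - (-4.89805200) = 4.89805200 eV
λ = hc/E = 1239.84 eV·nm / 4.89805200 eV = 253.1292 nm

This energy equals the ionization energy from the n = 5 state of Li²⁺.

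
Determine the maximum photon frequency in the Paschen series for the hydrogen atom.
3.6554e+14 Hz

The series limit corresponds to the transition from n = ∞ to n = 3.
This is the highest energy (shortest wavelength) transition in the Paschen series.

E_∞ = 0 eV
E_3 = -13.6057 / 3² = -1.5117444 eV

Energy at series limit:
ΔE = E_∞ - E_3 = 0 - (-1.5117444) = 1.5117444 eV
E = 1.5117444 eV × (1.602177 × 10⁻¹⁹ J/eV) = 2.422082e-19 J
f = E/h = 2.422082e-19 J / (6.62607 × 10⁻³⁴ J·s) = 3.6554e+14 Hz

This energy equals the ionization energy from the n = 3 state of hydrogen.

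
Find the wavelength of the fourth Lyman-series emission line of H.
94.923 nm

The lines of a series are numbered from the longest wavelength (smallest ΔE) outward; the fourth line is the transition from n = n_f + 4 to n_f.
The Lyman series has all transitions ending at n_f = 1.

For H, the fourth line (δ-line) is the jump from n = 5 to n = 1:
E_5 = -13.6057 / 5² = -0.54423 eV
E_1 = -13.6057 / 1² = -13.60570 eV
ΔE = E_5 - E_1 = 13.06147 eV

λ = hc/E = 1239.84 eV·nm / 13.06147 eV
λ = 94.923 nm

This is the δ-line of the Lyman series in H.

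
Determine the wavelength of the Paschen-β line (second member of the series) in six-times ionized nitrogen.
26.1524 nm

The lines of a series are numbered from the longest wavelength (smallest ΔE) outward; the second line is the transition from n = n_f + 2 to n_f.
The Paschen series has all transitions ending at n_f = 3.

For N⁶⁺ (Z = 7), the second line (β-line) is the jump from n = 5 to n = 3:
E_5 = -13.6057 × 7² / 5² = -26.667172 eV
E_3 = -13.6057 × 7² / 3² = -74.075478 eV
ΔE = E_5 - E_3 = 47.408306 eV

λ = hc/E = 1239.84 eV·nm / 47.408306 eV
λ = 26.1524 nm

This is the β-line of the Paschen series in N⁶⁺.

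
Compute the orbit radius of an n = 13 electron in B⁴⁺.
1.78862 nm (or 17.88619 Å)

The Bohr radius formula is:
r_n = n² a₀ / Z

where a₀ = 0.05291772 nm is the Bohr radius.

For B⁴⁺ (Z = 5) at n = 13:
r_13 = 13² × 0.05291772 nm / 5
r_13 = 169 × 0.05291772 nm / 5
r_13 = 8.943095 nm / 5
r_13 = 1.78862 nm

The electron orbits at approximately 1.78862 nm from the nucleus.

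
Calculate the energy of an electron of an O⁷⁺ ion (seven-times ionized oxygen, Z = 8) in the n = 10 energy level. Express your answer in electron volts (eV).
-8.708 eV

The energy levels of a hydrogen-like atom are given by:
E_n = -13.6057 Z² / n² eV  (with Z = 8 for O⁷⁺)

For n = 10:
E_10 = -13.6057 × 8² / 10²
E_10 = -13.6057 × 64 / 100
E_10 = -8.708 eV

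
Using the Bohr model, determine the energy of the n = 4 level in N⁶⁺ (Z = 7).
-41.67 eV

For hydrogen-like ions, the energy levels scale with Z²:
E_n = -13.6057 Z² / n² eV

For N⁶⁺ (Z = 7) at n = 4:
E_4 = -13.6057 × 7² / 4²
E_4 = -13.6057 × 49 / 16
E_4 = -666.6793 / 16
E_4 = -41.67 eV

The energy is 49 times more negative than hydrogen at the same n due to the stronger nuclear charge.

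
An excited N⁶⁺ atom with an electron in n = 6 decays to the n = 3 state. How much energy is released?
55.556608 eV

The energy levels are E_n = -13.6057 Z² eV / n².

Energy at n = 6: E_6 = -13.6057 × 7² / 6² = -18.518869444 eV
Energy at n = 3: E_3 = -13.6057 × 7² / 3² = -74.075477778 eV

For emission (electron falling to lower state), the photon energy is:
E_photon = E_6 - E_3 = |-18.518869444 - (-74.075477778)|
E_photon = 55.556608 eV

This energy is carried away by the emitted photon.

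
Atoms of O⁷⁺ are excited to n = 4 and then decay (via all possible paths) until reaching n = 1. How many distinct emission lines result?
6

The electron can occupy levels n = 1, 2, ..., 4 during de-excitation — that is m = 4 - 1 + 1 = 4 distinct levels.

The number of distinct spectral lines equals the number of ways to choose 2 of these m levels (each pair gives one possible emission transition):

Number of lines = m(m-1)/2 = 4×3/2 = 6

These correspond to all possible transitions between the 4 levels:
4 → 3, 4 → 2, 4 → 1, 3 → 2, 3 → 1, 2 → 1

Each transition produces a photon with a unique energy (and thus wavelength). This count does not depend on Z.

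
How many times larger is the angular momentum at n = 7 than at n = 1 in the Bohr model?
7.000

In the Bohr model, L_n = nℏ, so the ratio is purely the ratio of quantum numbers:

L_7/L_1 = 7ℏ / 1ℏ = 7/1 = 7.000

The angular momentum scales linearly with n.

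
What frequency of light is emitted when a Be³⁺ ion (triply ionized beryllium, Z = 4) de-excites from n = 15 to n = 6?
1.2282e+15 Hz

First, find the transition energy:
E_15 = -13.6057 × 4² / 15² = -0.9675164 eV
E_6 = -13.6057 × 4² / 6² = -6.0469778 eV
|ΔE| = |E_6 - E_15| = 5.0794614 eV

Convert to Joules: E = 5.0794614 eV × (1.602177 × 10⁻¹⁹ J/eV) = 8.138196e-19 J

Using E = hf:
f = E/h = 8.138196e-19 J / (6.62607 × 10⁻³⁴ J·s)
f = 1.2282e+15 Hz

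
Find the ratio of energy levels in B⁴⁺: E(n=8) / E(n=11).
1.890625

Using E_n = -13.6057 Z² / n² eV with Z = 5:

E_8 = -13.6057 × 5² / 8² = -340.1425 / 64 = -5.31472656 eV
E_11 = -13.6057 × 5² / 11² = -340.1425 / 121 = -2.81109504 eV

The ratio is:
E_8/E_11 = (-5.31472656) / (-2.81109504)
E_8/E_11 = (-340.1425/64) / (-340.1425/121)
E_8/E_11 = 121/64
E_8/E_11 = 1.890625
(Note: the Z² factors cancel in the ratio.)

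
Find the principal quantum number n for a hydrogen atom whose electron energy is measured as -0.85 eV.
n = 4

The exact energy levels follow E_n = -13.6057 eV / n².

The measured value (-0.85 eV) is reported to only 2 significant figures, so we must test candidate n values and see which one matches to that precision.

Candidate energies:
  n = 2:  E = -13.6057/2² = -3.40143 eV
  n = 3:  E = -13.6057/3² = -1.51174 eV
  n = 4:  E = -13.6057/4² = -0.85036 eV  ← matches
  n = 5:  E = -13.6057/5² = -0.54423 eV
  n = 6:  E = -13.6057/6² = -0.37794 eV

Checking against the measurement of -0.85 eV (2 sig figs), only n = 4 agrees:
E_4 = -0.85036 eV, which rounds to -0.85 eV ✓

Therefore n = 4.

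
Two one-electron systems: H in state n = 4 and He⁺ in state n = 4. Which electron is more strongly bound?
He⁺ at n = 4 (E = -3.40 eV)

Using E_n = -13.6057 Z² / n² eV:

H (Z = 1) at n = 4:
E = -13.6057 × 1² / 4² = -13.6057 × 1 / 16 = -0.85036 eV

He⁺ (Z = 2) at n = 4:
E = -13.6057 × 2² / 4² = -13.6057 × 4 / 16 = -3.40143 eV

Since -3.40143 eV < -0.85036 eV,
He⁺ at n = 4 is more tightly bound (requires more energy to ionize).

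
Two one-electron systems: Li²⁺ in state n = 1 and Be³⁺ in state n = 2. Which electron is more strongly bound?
Li²⁺ at n = 1 (E = -122.451 eV)

Using E_n = -13.6057 Z² / n² eV:

Li²⁺ (Z = 3) at n = 1:
E = -13.6057 × 3² / 1² = -13.6057 × 9 / 1 = -122.451300 eV

Be³⁺ (Z = 4) at n = 2:
E = -13.6057 × 4² / 2² = -13.6057 × 16 / 4 = -54.422800 eV

Since -122.451300 eV < -54.422800 eV,
Li²⁺ at n = 1 is more tightly bound (requires more energy to ionize).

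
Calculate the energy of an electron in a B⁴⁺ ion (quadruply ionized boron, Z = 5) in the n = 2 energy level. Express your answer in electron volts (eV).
-85.035625 eV

The energy levels of a hydrogen-like atom are given by:
E_n = -13.6057 Z² / n² eV  (with Z = 5 for B⁴⁺)

For n = 2:
E_2 = -13.6057 × 5² / 2²
E_2 = -13.6057 × 25 / 4
E_2 = -85.035625 eV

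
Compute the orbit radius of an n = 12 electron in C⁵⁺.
1.270025 nm (or 12.700253 Å)

The Bohr radius formula is:
r_n = n² a₀ / Z

where a₀ = 0.052917721 nm is the Bohr radius.

For C⁵⁺ (Z = 6) at n = 12:
r_12 = 12² × 0.052917721 nm / 6
r_12 = 144 × 0.052917721 nm / 6
r_12 = 7.6201518 nm / 6
r_12 = 1.270025 nm

The electron orbits at approximately 1.270025 nm from the nucleus.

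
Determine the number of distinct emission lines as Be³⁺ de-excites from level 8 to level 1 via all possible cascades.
28

The electron can occupy levels n = 1, 2, ..., 8 during de-excitation — that is m = 8 - 1 + 1 = 8 distinct levels.

The number of distinct spectral lines equals the number of ways to choose 2 of these m levels (each pair gives one possible emission transition):

Number of lines = m(m-1)/2 = 8×7/2 = 28

These correspond to all possible transitions between the 8 levels:
8 → 7, 8 → 6, 8 → 5, 8 → 4, 8 → 3, 8 → 2, 8 → 1, 7 → 6...

Each transition produces a photon with a unique energy (and thus wavelength). This count does not depend on Z.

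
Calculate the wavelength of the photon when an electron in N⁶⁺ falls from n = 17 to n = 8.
152.87764 nm

First, find the transition energy using E_n = -13.6057 Z² / n² eV:
E_17 = -13.6057 × 7² / 17² = -2.306848789 eV
E_8 = -13.6057 × 7² / 8² = -10.416864063 eV

Photon energy: |ΔE| = |E_8 - E_17| = 8.110015274 eV

Convert to wavelength using E = hc/λ with hc = 1239.84 eV·nm:
λ = hc/E = 1239.84 eV·nm / 8.110015274 eV
λ = 152.87764 nm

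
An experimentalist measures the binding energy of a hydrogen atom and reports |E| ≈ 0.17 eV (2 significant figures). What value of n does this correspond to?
n = 9

The exact energy levels follow E_n = -13.6057 eV / n².

The measured value (-0.17 eV) is reported to only 2 significant figures, so we must test candidate n values and see which one matches to that precision.

Candidate energies:
  n = 7:  E = -13.6057/7² = -0.27767 eV
  n = 8:  E = -13.6057/8² = -0.21259 eV
  n = 9:  E = -13.6057/9² = -0.16797 eV  ← matches
  n = 10:  E = -13.6057/10² = -0.13606 eV
  n = 11:  E = -13.6057/11² = -0.11244 eV

Checking against the measurement of -0.17 eV (2 sig figs), only n = 9 agrees:
E_9 = -0.16797 eV, which rounds to -0.17 eV ✓

Therefore n = 9.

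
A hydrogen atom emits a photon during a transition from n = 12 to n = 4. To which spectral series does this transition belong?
Brackett series

The spectral series in hydrogen are named based on the final (lower) energy level:
- Lyman series: n_final = 1 (ultraviolet)
- Balmer series: n_final = 2 (visible/near-UV)
- Paschen series: n_final = 3 (infrared)
- Brackett series: n_final = 4 (infrared)
- Pfund series: n_final = 5 (far infrared)

Since this transition ends at n = 4, it belongs to the Brackett series.

For reference, this 12 → 4 line has photon energy
ΔE = 13.6057 eV × (1/4² - 1/12²) = 0.755872222 eV,
corresponding to wavelength λ = hc/ΔE = 1239.84 eV·nm / 0.755872222 eV = 1640.277 nm in the infrared region.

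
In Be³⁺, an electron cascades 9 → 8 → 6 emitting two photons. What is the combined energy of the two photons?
3.359432 eV

The energy levels of Be³⁺ are E_n = -13.6057 × 4² / n² eV.

First transition (9 → 8):
ΔE₁ = |E_8 - E_9|
ΔE₁ = |-3.401425000000 - (-2.687545679012)| = 0.713879321 eV

Second transition (8 → 6):
ΔE₂ = |E_6 - E_8|
ΔE₂ = |-6.046977777778 - (-3.401425000000)| = 2.645552778 eV

Total energy released:
E_total = ΔE₁ + ΔE₂ = 0.713879321 + 2.645552778 = 3.359432 eV

Note: This equals the direct transition 9 → 6: 3.359432 eV ✓
Energy is conserved regardless of the path taken.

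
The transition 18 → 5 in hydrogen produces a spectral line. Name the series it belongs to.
Pfund series

The spectral series in hydrogen are named based on the final (lower) energy level:
- Lyman series: n_final = 1 (ultraviolet)
- Balmer series: n_final = 2 (visible/near-UV)
- Paschen series: n_final = 3 (infrared)
- Brackett series: n_final = 4 (infrared)
- Pfund series: n_final = 5 (far infrared)

Since this transition ends at n = 5, it belongs to the Pfund series.

For reference, this 18 → 5 line has photon energy
ΔE = 13.6057 eV × (1/5² - 1/18²) = 0.50223510 eV,
corresponding to wavelength λ = hc/ΔE = 1239.84 eV·nm / 0.50223510 eV = 2468.64 nm in the far infrared region.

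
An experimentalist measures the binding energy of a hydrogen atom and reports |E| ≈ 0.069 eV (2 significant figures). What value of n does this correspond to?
n = 14

The exact energy levels follow E_n = -13.6057 eV / n².

The measured value (-0.069 eV) is reported to only 2 significant figures, so we must test candidate n values and see which one matches to that precision.

Candidate energies:
  n = 12:  E = -13.6057/12² = -0.09448 eV
  n = 13:  E = -13.6057/13² = -0.08051 eV
  n = 14:  E = -13.6057/14² = -0.06942 eV  ← matches
  n = 15:  E = -13.6057/15² = -0.06047 eV
  n = 16:  E = -13.6057/16² = -0.05315 eV

Checking against the measurement of -0.069 eV (2 sig figs), only n = 14 agrees:
E_14 = -0.06942 eV, which rounds to -0.069 eV ✓

Therefore n = 14.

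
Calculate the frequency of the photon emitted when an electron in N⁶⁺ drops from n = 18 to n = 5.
5.95e+15 Hz

First, find the transition energy:
E_18 = -13.6057 × 7² / 18² = -2.0577 eV
E_5 = -13.6057 × 7² / 5² = -26.6672 eV
|ΔE| = |E_5 - E_18| = 24.6095 eV

Convert to Joules: E = 24.6095 eV × (1.602177 × 10⁻¹⁹ J/eV) = 3.9429e-18 J

Using E = hf:
f = E/h = 3.9429e-18 J / (6.62607 × 10⁻³⁴ J·s)
f = 5.95e+15 Hz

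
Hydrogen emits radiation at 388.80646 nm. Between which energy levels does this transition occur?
n = 8 → n = 2

First, find the photon energy from the wavelength (hc = 1239.84 eV·nm):
E = hc/λ = 1239.84 eV·nm / 388.80646 nm = 3.1888359 eV

The energy levels of hydrogen satisfy E_n = -13.6057 / n² eV, so an emission n_i → n_f releases
ΔE = 13.6057 × (1/n_f² − 1/n_i²) eV.

Setting ΔE equal to the photon energy:
1/n_f² − 1/n_i² = 3.1888359 / 13.6057 = 0.23437500

Since 1/n_i² must be positive, we need 1/n_f² > 0.23437500, i.e. n_f ≤ 2. For each allowed n_f, solve n_i = (1/n_f² − 0.23437500)^(−1/2) and check whether it is a whole number:
  n_f = 1: 1/n_i² = 1.00000000 − 0.23437500 = 0.76562500 → n_i = 1.143  (not an integer) ✗
  n_f = 2: 1/n_i² = 0.25000000 − 0.23437500 = 0.01562500 → n_i = 8.000  → integer, n_i = 8 ✓

Only n_f = 2 gives an integer upper level, n_i = 8.

The transition is from n = 8 to n = 2 (emission).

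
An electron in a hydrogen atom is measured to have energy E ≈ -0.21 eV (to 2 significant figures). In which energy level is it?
n = 8

The exact energy levels follow E_n = -13.6057 eV / n².

The measured value (-0.21 eV) is reported to only 2 significant figures, so we must test candidate n values and see which one matches to that precision.

Candidate energies:
  n = 6:  E = -13.6057/6² = -0.37794 eV
  n = 7:  E = -13.6057/7² = -0.27767 eV
  n = 8:  E = -13.6057/8² = -0.21259 eV  ← matches
  n = 9:  E = -13.6057/9² = -0.16797 eV
  n = 10:  E = -13.6057/10² = -0.13606 eV

Checking against the measurement of -0.21 eV (2 sig figs), only n = 8 agrees:
E_8 = -0.21259 eV, which rounds to -0.21 eV ✓

Therefore n = 8.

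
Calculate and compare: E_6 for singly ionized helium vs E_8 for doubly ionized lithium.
Li²⁺ at n = 8 (E = -1.9133 eV)

Using E_n = -13.6057 Z² / n² eV:

He⁺ (Z = 2) at n = 6:
E = -13.6057 × 2² / 6² = -13.6057 × 4 / 36 = -1.5117444 eV

Li²⁺ (Z = 3) at n = 8:
E = -13.6057 × 3² / 8² = -13.6057 × 9 / 64 = -1.9133016 eV

Since -1.9133016 eV < -1.5117444 eV,
Li²⁺ at n = 8 is more tightly bound (requires more energy to ionize).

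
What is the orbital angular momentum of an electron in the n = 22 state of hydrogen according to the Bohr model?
2.320e-33 J·s (or 22ℏ)

In the Bohr model, angular momentum is quantized:
L = nℏ

where ℏ = h/(2π) = 1.05457e-34 J·s

For n = 22:
L = 22 × 1.05457e-34 J·s
L = 2.320e-33 J·s

This can also be written as L = 22ℏ.
The angular momentum is an integer multiple of the reduced Planck constant.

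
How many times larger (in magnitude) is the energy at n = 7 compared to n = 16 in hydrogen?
5.22

Using E_n = -13.6057 Z² / n² eV with Z = 1:

E_7 = -13.6057 / 7² = -13.6057 / 49 = -0.27766735 eV
E_16 = -13.6057 / 16² = -13.6057 / 256 = -0.05314727 eV

The ratio is:
E_7/E_16 = (-0.27766735) / (-0.05314727)
E_7/E_16 = (-13.6057/49) / (-13.6057/256)
E_7/E_16 = 256/49
E_7/E_16 = 5.22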